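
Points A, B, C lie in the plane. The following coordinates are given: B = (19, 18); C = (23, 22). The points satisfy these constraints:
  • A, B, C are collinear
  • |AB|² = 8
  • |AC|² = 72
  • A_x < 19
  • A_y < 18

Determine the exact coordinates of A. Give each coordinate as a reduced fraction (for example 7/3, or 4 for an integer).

1. A_x = 17  [[A, B, C are collinear ⇒ -4x+4y+4=0] ∩ [|A−(19, 18)|²=8]]
2. A_y = 16  [[A, B, C are collinear ⇒ -4x+4y+4=0] ∩ [|A−(19, 18)|²=8]]
   so A = (17, 16)

A = (17, 16)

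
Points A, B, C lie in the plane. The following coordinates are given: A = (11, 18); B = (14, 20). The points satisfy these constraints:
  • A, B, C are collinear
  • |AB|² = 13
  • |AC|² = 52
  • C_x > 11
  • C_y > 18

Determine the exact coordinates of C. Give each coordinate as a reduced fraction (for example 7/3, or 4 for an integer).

C = (17, 22)

1. C_x = 17  [[A, B, C are collinear ⇒ -2x+3y-32=0] ∩ [|C−(11, 18)|²=52]]
2. C_y = 22  [[A, B, C are collinear ⇒ -2x+3y-32=0] ∩ [|C−(11, 18)|²=52]]
   so C = (17, 22)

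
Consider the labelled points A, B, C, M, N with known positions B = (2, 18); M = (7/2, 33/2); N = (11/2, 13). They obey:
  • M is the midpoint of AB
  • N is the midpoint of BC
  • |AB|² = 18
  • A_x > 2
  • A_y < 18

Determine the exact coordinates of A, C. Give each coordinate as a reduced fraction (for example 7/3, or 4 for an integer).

1. A_x = 5  [A = 2·M−B = 2·(7/2, 33/2)−(2, 18)]
2. A_y = 15  [A = 2·M−B = 2·(7/2, 33/2)−(2, 18)]
   so A = (5, 15)
3. C_x = 9  [C = 2·N−B = 2·(11/2, 13)−(2, 18)]
4. C_y = 8  [C = 2·N−B = 2·(11/2, 13)−(2, 18)]
   so C = (9, 8)

A = (5, 15)
C = (9, 8)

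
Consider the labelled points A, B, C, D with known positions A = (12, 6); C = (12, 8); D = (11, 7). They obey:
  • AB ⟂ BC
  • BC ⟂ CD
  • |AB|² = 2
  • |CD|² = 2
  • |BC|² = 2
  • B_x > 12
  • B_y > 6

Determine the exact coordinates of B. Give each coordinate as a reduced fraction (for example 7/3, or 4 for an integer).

1. B_x = 13  [[BC ⟂ CD ⇒ 1x+1y-20=0] ∩ [|B−(12, 6)|²=2]]
2. B_y = 7  [[BC ⟂ CD ⇒ 1x+1y-20=0] ∩ [|B−(12, 6)|²=2]]
   so B = (13, 7)

B = (13, 7)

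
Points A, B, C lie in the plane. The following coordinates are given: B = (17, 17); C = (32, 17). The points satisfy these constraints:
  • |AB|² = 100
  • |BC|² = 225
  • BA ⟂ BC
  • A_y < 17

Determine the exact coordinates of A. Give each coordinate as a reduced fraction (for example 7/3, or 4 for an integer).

A = (17, 7)

1. A_x = 17  [[BA ⟂ BC ⇒ 15x-255=0] ∩ [|A−(17, 17)|²=100]]
2. A_y = 7  [[BA ⟂ BC ⇒ 15x-255=0] ∩ [|A−(17, 17)|²=100]]
   so A = (17, 7)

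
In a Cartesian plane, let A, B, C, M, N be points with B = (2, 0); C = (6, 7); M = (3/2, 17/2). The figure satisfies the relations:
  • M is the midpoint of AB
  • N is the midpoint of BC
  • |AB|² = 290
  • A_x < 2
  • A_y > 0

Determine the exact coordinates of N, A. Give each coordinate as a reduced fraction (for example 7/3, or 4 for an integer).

N = (4, 7/2)
A = (1, 17)

1. A_x = 1  [A = 2·M−B = 2·(3/2, 17/2)−(2, 0)]
2. A_y = 17  [A = 2·M−B = 2·(3/2, 17/2)−(2, 0)]
   so A = (1, 17)
3. N_x = 4  [2·N = B+C = (2, 0)+(6, 7)]
4. N_y = 7/2  [2·N = B+C = (2, 0)+(6, 7)]
   so N = (4, 7/2)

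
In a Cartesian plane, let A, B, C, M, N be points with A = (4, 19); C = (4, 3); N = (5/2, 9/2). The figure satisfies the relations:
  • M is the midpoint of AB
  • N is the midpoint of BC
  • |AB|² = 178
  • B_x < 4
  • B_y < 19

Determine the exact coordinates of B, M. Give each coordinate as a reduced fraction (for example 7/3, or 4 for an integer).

1. B_x = 1  [B = 2·N−C = 2·(5/2, 9/2)−(4, 3)]
2. B_y = 6  [B = 2·N−C = 2·(5/2, 9/2)−(4, 3)]
   so B = (1, 6)
3. M_x = 5/2  [2·M = A+B = (4, 19)+(1, 6)]
4. M_y = 25/2  [2·M = A+B = (4, 19)+(1, 6)]
   so M = (5/2, 25/2)

B = (1, 6)
M = (5/2, 25/2)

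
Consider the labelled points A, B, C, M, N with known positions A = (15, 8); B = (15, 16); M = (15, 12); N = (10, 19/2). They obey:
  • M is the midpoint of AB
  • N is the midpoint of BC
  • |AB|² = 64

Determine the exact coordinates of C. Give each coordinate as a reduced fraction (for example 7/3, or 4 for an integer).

C = (5, 3)

1. C_x = 5  [C = 2·N−B = 2·(10, 19/2)−(15, 16)]
2. C_y = 3  [C = 2·N−B = 2·(10, 19/2)−(15, 16)]
   so C = (5, 3)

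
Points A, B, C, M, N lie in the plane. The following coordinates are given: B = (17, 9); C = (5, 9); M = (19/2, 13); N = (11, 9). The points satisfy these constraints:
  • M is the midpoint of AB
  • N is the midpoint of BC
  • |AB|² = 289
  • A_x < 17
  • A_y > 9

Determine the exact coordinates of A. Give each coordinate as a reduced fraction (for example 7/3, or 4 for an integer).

1. A_x = 2  [A = 2·M−B = 2·(19/2, 13)−(17, 9)]
2. A_y = 17  [A = 2·M−B = 2·(19/2, 13)−(17, 9)]
   so A = (2, 17)

A = (2, 17)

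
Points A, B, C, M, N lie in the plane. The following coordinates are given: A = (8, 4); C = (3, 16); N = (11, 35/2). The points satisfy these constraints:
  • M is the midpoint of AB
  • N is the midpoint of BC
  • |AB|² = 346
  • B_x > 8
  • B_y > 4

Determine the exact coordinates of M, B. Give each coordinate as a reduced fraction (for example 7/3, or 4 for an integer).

1. B_x = 19  [B = 2·N−C = 2·(11, 35/2)−(3, 16)]
2. B_y = 19  [B = 2·N−C = 2·(11, 35/2)−(3, 16)]
   so B = (19, 19)
3. M_x = 27/2  [2·M = A+B = (8, 4)+(19, 19)]
4. M_y = 23/2  [2·M = A+B = (8, 4)+(19, 19)]
   so M = (27/2, 23/2)

M = (27/2, 23/2)
B = (19, 19)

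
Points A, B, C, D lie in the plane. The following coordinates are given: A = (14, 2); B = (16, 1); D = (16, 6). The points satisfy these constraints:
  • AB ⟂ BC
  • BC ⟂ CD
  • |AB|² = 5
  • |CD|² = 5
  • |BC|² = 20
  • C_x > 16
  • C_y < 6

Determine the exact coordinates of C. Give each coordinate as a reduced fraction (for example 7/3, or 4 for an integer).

1. C_x = 18  [[AB ⟂ BC ⇒ 2x-1y-31=0] ∩ [|C−(16, 6)|²=5]]
2. C_y = 5  [[AB ⟂ BC ⇒ 2x-1y-31=0] ∩ [|C−(16, 6)|²=5]]
   so C = (18, 5)

C = (18, 5)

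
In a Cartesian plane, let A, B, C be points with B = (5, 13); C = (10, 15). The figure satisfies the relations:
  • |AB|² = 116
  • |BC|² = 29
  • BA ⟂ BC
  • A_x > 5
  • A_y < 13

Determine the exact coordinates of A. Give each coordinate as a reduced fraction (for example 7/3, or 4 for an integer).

1. A_x = 9  [[BA ⟂ BC ⇒ 5x+2y-51=0] ∩ [|A−(5, 13)|²=116]]
2. A_y = 3  [[BA ⟂ BC ⇒ 5x+2y-51=0] ∩ [|A−(5, 13)|²=116]]
   so A = (9, 3)

A = (9, 3)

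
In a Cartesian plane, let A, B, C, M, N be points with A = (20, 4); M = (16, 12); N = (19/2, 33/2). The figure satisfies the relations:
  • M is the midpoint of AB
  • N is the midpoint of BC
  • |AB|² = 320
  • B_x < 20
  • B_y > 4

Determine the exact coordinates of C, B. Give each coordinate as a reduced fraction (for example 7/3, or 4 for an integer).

1. B_x = 12  [B = 2·M−A = 2·(16, 12)−(20, 4)]
2. B_y = 20  [B = 2·M−A = 2·(16, 12)−(20, 4)]
   so B = (12, 20)
3. C_x = 7  [C = 2·N−B = 2·(19/2, 33/2)−(12, 20)]
4. C_y = 13  [C = 2·N−B = 2·(19/2, 33/2)−(12, 20)]
   so C = (7, 13)

C = (7, 13)
B = (12, 20)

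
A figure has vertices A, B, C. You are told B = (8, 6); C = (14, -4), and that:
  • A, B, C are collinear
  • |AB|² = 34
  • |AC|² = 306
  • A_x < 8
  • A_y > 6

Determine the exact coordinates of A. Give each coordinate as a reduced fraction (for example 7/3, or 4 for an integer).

1. A_x = 5  [[A, B, C are collinear ⇒ 10x+6y-116=0] ∩ [|A−(8, 6)|²=34]]
2. A_y = 11  [[A, B, C are collinear ⇒ 10x+6y-116=0] ∩ [|A−(8, 6)|²=34]]
   so A = (5, 11)

A = (5, 11)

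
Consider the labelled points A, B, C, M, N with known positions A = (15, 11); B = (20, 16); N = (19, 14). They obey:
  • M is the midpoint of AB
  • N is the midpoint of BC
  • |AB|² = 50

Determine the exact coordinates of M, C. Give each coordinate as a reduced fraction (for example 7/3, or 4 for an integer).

M = (35/2, 27/2)
C = (18, 12)

1. M_x = 35/2  [2·M = A+B = (15, 11)+(20, 16)]
2. M_y = 27/2  [2·M = A+B = (15, 11)+(20, 16)]
   so M = (35/2, 27/2)
3. C_x = 18  [C = 2·N−B = 2·(19, 14)−(20, 16)]
4. C_y = 12  [C = 2·N−B = 2·(19, 14)−(20, 16)]
   so C = (18, 12)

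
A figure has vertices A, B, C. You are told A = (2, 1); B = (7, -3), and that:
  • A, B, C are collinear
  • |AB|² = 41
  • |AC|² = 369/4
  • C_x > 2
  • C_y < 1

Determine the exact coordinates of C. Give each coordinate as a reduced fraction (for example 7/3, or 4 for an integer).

C = (19/2, -5)

1. C_x = 19/2  [[A, B, C are collinear ⇒ 4x+5y-13=0] ∩ [|C−(2, 1)|²=369/4]]
2. C_y = -5  [[A, B, C are collinear ⇒ 4x+5y-13=0] ∩ [|C−(2, 1)|²=369/4]]
   so C = (19/2, -5)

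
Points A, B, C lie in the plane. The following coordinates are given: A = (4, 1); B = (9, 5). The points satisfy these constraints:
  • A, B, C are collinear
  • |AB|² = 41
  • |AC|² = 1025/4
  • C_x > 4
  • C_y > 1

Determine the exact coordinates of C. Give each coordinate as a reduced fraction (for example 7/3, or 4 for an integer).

1. C_x = 33/2  [[A, B, C are collinear ⇒ -4x+5y+11=0] ∩ [|C−(4, 1)|²=1025/4]]
2. C_y = 11  [[A, B, C are collinear ⇒ -4x+5y+11=0] ∩ [|C−(4, 1)|²=1025/4]]
   so C = (33/2, 11)

C = (33/2, 11)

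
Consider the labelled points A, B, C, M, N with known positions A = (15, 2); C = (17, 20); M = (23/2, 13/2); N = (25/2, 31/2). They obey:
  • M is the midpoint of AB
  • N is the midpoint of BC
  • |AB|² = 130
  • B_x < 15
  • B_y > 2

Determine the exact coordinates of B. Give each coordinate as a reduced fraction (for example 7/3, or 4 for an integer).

B = (8, 11)

1. B_x = 8  [B = 2·M−A = 2·(23/2, 13/2)−(15, 2)]
2. B_y = 11  [B = 2·M−A = 2·(23/2, 13/2)−(15, 2)]
   so B = (8, 11)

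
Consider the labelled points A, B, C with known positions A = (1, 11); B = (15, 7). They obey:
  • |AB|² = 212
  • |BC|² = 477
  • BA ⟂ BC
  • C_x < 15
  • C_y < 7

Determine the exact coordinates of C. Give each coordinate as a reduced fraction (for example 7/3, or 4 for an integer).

C = (9, -14)

1. C_x = 9  [[BA ⟂ BC ⇒ -14x+4y+182=0] ∩ [|C−(15, 7)|²=477]]
2. C_y = -14  [[BA ⟂ BC ⇒ -14x+4y+182=0] ∩ [|C−(15, 7)|²=477]]
   so C = (9, -14)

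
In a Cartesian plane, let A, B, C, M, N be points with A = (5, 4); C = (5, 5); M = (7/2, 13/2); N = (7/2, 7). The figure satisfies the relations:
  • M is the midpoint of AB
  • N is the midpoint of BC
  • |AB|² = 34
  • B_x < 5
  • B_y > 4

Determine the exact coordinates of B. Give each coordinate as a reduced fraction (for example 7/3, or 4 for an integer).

B = (2, 9)

1. B_x = 2  [B = 2·M−A = 2·(7/2, 13/2)−(5, 4)]
2. B_y = 9  [B = 2·M−A = 2·(7/2, 13/2)−(5, 4)]
   so B = (2, 9)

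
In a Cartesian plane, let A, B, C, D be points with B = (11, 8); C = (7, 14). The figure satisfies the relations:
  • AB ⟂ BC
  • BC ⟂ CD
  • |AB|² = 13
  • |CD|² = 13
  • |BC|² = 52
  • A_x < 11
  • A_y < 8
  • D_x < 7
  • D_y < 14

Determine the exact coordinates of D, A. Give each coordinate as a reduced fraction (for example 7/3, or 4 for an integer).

1. D_x = 4  [[BC ⟂ CD ⇒ -4x+6y-56=0] ∩ [|D−(7, 14)|²=13]]
2. D_y = 12  [[BC ⟂ CD ⇒ -4x+6y-56=0] ∩ [|D−(7, 14)|²=13]]
   so D = (4, 12)
3. A_x = 8  [[AB ⟂ BC ⇒ 4x-6y+4=0] ∩ [|A−(11, 8)|²=13]]
4. A_y = 6  [[AB ⟂ BC ⇒ 4x-6y+4=0] ∩ [|A−(11, 8)|²=13]]
   so A = (8, 6)

D = (4, 12)
A = (8, 6)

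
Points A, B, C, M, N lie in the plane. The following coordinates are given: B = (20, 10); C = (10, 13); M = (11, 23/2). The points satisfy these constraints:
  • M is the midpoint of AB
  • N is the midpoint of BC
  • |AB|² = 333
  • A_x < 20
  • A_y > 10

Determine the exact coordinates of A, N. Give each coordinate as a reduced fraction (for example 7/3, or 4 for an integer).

A = (2, 13)
N = (15, 23/2)

1. A_x = 2  [A = 2·M−B = 2·(11, 23/2)−(20, 10)]
2. A_y = 13  [A = 2·M−B = 2·(11, 23/2)−(20, 10)]
   so A = (2, 13)
3. N_x = 15  [2·N = B+C = (20, 10)+(10, 13)]
4. N_y = 23/2  [2·N = B+C = (20, 10)+(10, 13)]
   so N = (15, 23/2)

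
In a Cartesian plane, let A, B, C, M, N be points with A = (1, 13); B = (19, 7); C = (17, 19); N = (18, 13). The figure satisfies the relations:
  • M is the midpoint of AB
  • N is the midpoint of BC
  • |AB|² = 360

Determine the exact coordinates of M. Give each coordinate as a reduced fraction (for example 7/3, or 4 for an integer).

1. M_x = 10  [2·M = A+B = (1, 13)+(19, 7)]
2. M_y = 10  [2·M = A+B = (1, 13)+(19, 7)]
   so M = (10, 10)

M = (10, 10)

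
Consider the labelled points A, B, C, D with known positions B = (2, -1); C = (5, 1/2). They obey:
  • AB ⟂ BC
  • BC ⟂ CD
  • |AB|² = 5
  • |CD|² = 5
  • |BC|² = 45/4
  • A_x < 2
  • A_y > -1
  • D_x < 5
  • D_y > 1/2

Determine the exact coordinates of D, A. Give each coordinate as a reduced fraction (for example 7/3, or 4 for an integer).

1. D_x = 4  [[BC ⟂ CD ⇒ 3x+3/2y-63/4=0] ∩ [|D−(5, 1/2)|²=5]]
2. D_y = 5/2  [[BC ⟂ CD ⇒ 3x+3/2y-63/4=0] ∩ [|D−(5, 1/2)|²=5]]
   so D = (4, 5/2)
3. A_x = 1  [[AB ⟂ BC ⇒ -3x-3/2y+9/2=0] ∩ [|A−(2, -1)|²=5]]
4. A_y = 1  [[AB ⟂ BC ⇒ -3x-3/2y+9/2=0] ∩ [|A−(2, -1)|²=5]]
   so A = (1, 1)

D = (4, 5/2)
A = (1, 1)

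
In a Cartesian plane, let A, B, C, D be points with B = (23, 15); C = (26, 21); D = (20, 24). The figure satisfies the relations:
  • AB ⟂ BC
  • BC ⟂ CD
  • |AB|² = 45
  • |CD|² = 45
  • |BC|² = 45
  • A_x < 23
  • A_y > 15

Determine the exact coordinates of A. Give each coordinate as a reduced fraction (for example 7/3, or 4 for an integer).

A = (17, 18)

1. A_x = 17  [[AB ⟂ BC ⇒ -3x-6y+159=0] ∩ [|A−(23, 15)|²=45]]
2. A_y = 18  [[AB ⟂ BC ⇒ -3x-6y+159=0] ∩ [|A−(23, 15)|²=45]]
   so A = (17, 18)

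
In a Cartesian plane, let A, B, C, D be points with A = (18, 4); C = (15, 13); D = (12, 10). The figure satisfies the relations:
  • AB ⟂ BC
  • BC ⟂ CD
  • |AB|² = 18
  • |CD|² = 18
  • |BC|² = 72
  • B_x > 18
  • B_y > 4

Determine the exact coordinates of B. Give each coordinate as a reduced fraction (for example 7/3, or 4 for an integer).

B = (21, 7)

1. B_x = 21  [[BC ⟂ CD ⇒ 3x+3y-84=0] ∩ [|B−(18, 4)|²=18]]
2. B_y = 7  [[BC ⟂ CD ⇒ 3x+3y-84=0] ∩ [|B−(18, 4)|²=18]]
   so B = (21, 7)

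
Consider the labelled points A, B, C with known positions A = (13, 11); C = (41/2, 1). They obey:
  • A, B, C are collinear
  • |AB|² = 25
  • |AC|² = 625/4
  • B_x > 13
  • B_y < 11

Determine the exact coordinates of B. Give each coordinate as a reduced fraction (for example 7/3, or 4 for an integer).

1. B_x = 16  [[A, B, C are collinear ⇒ -10x-15/2y+425/2=0] ∩ [|B−(13, 11)|²=25]]
2. B_y = 7  [[A, B, C are collinear ⇒ -10x-15/2y+425/2=0] ∩ [|B−(13, 11)|²=25]]
   so B = (16, 7)

B = (16, 7)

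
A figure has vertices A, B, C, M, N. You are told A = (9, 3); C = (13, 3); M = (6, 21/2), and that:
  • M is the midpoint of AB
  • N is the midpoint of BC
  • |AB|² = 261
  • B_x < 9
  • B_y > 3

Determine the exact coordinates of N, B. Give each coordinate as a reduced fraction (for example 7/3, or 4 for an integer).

N = (8, 21/2)
B = (3, 18)

1. B_x = 3  [B = 2·M−A = 2·(6, 21/2)−(9, 3)]
2. B_y = 18  [B = 2·M−A = 2·(6, 21/2)−(9, 3)]
   so B = (3, 18)
3. N_x = 8  [2·N = B+C = (3, 18)+(13, 3)]
4. N_y = 21/2  [2·N = B+C = (3, 18)+(13, 3)]
   so N = (8, 21/2)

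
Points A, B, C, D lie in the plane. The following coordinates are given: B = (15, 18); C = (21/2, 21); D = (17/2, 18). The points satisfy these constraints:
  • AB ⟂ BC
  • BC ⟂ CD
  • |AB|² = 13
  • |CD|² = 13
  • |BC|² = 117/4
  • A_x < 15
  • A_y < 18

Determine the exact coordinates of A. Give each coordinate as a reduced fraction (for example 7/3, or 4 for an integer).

A = (13, 15)

1. A_x = 13  [[AB ⟂ BC ⇒ 9/2x-3y-27/2=0] ∩ [|A−(15, 18)|²=13]]
2. A_y = 15  [[AB ⟂ BC ⇒ 9/2x-3y-27/2=0] ∩ [|A−(15, 18)|²=13]]
   so A = (13, 15)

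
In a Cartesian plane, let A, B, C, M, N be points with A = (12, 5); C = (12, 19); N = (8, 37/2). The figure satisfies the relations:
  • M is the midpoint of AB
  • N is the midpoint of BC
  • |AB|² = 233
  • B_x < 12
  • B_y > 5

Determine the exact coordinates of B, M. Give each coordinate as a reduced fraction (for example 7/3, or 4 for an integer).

1. B_x = 4  [B = 2·N−C = 2·(8, 37/2)−(12, 19)]
2. B_y = 18  [B = 2·N−C = 2·(8, 37/2)−(12, 19)]
   so B = (4, 18)
3. M_x = 8  [2·M = A+B = (12, 5)+(4, 18)]
4. M_y = 23/2  [2·M = A+B = (12, 5)+(4, 18)]
   so M = (8, 23/2)

B = (4, 18)
M = (8, 23/2)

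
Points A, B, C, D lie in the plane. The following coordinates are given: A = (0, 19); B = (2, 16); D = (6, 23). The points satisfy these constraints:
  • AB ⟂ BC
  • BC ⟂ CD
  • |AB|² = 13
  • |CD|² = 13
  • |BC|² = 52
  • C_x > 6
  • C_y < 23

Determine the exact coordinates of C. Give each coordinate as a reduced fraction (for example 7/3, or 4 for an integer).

1. C_x = 8  [[AB ⟂ BC ⇒ 2x-3y+44=0] ∩ [|C−(6, 23)|²=13]]
2. C_y = 20  [[AB ⟂ BC ⇒ 2x-3y+44=0] ∩ [|C−(6, 23)|²=13]]
   so C = (8, 20)

C = (8, 20)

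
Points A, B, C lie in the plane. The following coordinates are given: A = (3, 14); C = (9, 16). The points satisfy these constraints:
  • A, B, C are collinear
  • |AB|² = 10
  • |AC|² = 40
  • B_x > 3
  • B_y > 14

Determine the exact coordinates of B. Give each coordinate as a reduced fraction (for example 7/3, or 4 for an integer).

B = (6, 15)

1. B_x = 6  [[A, B, C are collinear ⇒ 2x-6y+78=0] ∩ [|B−(3, 14)|²=10]]
2. B_y = 15  [[A, B, C are collinear ⇒ 2x-6y+78=0] ∩ [|B−(3, 14)|²=10]]
   so B = (6, 15)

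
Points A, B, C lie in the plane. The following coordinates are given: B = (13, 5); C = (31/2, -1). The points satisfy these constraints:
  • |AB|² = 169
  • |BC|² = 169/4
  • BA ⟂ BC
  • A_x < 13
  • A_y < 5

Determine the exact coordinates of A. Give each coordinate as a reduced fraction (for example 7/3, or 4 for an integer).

A = (1, 0)

1. A_x = 1  [[BA ⟂ BC ⇒ 5/2x-6y-5/2=0] ∩ [|A−(13, 5)|²=169]]
2. A_y = 0  [[BA ⟂ BC ⇒ 5/2x-6y-5/2=0] ∩ [|A−(13, 5)|²=169]]
   so A = (1, 0)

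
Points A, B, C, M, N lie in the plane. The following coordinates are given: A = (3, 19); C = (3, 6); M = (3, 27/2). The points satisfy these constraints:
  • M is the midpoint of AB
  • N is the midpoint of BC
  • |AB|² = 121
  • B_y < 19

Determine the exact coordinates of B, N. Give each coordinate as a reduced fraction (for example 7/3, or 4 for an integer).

B = (3, 8)
N = (3, 7)

1. B_x = 3  [B = 2·M−A = 2·(3, 27/2)−(3, 19)]
2. B_y = 8  [B = 2·M−A = 2·(3, 27/2)−(3, 19)]
   so B = (3, 8)
3. N_x = 3  [2·N = B+C = (3, 8)+(3, 6)]
4. N_y = 7  [2·N = B+C = (3, 8)+(3, 6)]
   so N = (3, 7)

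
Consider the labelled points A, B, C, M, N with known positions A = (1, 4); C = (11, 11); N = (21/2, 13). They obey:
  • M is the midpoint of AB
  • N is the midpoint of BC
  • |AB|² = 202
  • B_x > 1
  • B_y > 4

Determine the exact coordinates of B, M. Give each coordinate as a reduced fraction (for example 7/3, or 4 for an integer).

B = (10, 15)
M = (11/2, 19/2)

1. B_x = 10  [B = 2·N−C = 2·(21/2, 13)−(11, 11)]
2. B_y = 15  [B = 2·N−C = 2·(21/2, 13)−(11, 11)]
   so B = (10, 15)
3. M_x = 11/2  [2·M = A+B = (1, 4)+(10, 15)]
4. M_y = 19/2  [2·M = A+B = (1, 4)+(10, 15)]
   so M = (11/2, 19/2)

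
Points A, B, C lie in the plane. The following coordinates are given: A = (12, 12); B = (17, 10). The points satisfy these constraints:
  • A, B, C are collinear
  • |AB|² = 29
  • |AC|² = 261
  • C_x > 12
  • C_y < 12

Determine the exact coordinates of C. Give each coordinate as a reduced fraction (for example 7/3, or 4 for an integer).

C = (27, 6)

1. C_x = 27  [[A, B, C are collinear ⇒ 2x+5y-84=0] ∩ [|C−(12, 12)|²=261]]
2. C_y = 6  [[A, B, C are collinear ⇒ 2x+5y-84=0] ∩ [|C−(12, 12)|²=261]]
   so C = (27, 6)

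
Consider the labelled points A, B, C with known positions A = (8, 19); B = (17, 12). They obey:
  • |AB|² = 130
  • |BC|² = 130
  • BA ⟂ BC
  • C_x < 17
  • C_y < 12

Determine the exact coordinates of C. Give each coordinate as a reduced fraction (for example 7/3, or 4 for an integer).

C = (10, 3)

1. C_x = 10  [[BA ⟂ BC ⇒ -9x+7y+69=0] ∩ [|C−(17, 12)|²=130]]
2. C_y = 3  [[BA ⟂ BC ⇒ -9x+7y+69=0] ∩ [|C−(17, 12)|²=130]]
   so C = (10, 3)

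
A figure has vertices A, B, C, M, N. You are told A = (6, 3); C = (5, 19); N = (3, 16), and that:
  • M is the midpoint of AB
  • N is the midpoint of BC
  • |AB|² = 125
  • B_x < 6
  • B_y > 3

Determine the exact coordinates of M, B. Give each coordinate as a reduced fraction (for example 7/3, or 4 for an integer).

M = (7/2, 8)
B = (1, 13)

1. B_x = 1  [B = 2·N−C = 2·(3, 16)−(5, 19)]
2. B_y = 13  [B = 2·N−C = 2·(3, 16)−(5, 19)]
   so B = (1, 13)
3. M_x = 7/2  [2·M = A+B = (6, 3)+(1, 13)]
4. M_y = 8  [2·M = A+B = (6, 3)+(1, 13)]
   so M = (7/2, 8)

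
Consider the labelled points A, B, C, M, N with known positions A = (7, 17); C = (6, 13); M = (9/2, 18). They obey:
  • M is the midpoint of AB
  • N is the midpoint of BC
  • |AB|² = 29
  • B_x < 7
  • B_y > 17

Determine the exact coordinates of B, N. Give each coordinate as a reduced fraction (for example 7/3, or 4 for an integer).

1. B_x = 2  [B = 2·M−A = 2·(9/2, 18)−(7, 17)]
2. B_y = 19  [B = 2·M−A = 2·(9/2, 18)−(7, 17)]
   so B = (2, 19)
3. N_x = 4  [2·N = B+C = (2, 19)+(6, 13)]
4. N_y = 16  [2·N = B+C = (2, 19)+(6, 13)]
   so N = (4, 16)

B = (2, 19)
N = (4, 16)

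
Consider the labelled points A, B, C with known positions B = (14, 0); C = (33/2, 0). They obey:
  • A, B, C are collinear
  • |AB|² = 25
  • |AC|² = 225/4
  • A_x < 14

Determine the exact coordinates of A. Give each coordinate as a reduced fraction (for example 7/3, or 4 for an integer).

A = (9, 0)

1. A_x = 9  [[A, B, C are collinear ⇒ 5/2y=0] ∩ [|A−(14, 0)|²=25]]
2. A_y = 0  [[A, B, C are collinear ⇒ 5/2y=0] ∩ [|A−(14, 0)|²=25]]
   so A = (9, 0)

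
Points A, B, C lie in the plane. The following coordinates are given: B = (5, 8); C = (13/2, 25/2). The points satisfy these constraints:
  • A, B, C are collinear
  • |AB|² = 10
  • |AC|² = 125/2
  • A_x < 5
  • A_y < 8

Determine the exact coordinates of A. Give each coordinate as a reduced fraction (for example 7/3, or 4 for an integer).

A = (4, 5)

1. A_x = 4  [[A, B, C are collinear ⇒ -9/2x+3/2y+21/2=0] ∩ [|A−(5, 8)|²=10]]
2. A_y = 5  [[A, B, C are collinear ⇒ -9/2x+3/2y+21/2=0] ∩ [|A−(5, 8)|²=10]]
   so A = (4, 5)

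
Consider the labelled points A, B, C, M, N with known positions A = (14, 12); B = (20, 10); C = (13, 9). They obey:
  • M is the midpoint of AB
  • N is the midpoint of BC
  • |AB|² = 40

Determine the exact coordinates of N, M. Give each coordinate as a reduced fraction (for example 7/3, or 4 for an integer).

N = (33/2, 19/2)
M = (17, 11)

1. M_x = 17  [2·M = A+B = (14, 12)+(20, 10)]
2. M_y = 11  [2·M = A+B = (14, 12)+(20, 10)]
   so M = (17, 11)
3. N_x = 33/2  [2·N = B+C = (20, 10)+(13, 9)]
4. N_y = 19/2  [2·N = B+C = (20, 10)+(13, 9)]
   so N = (33/2, 19/2)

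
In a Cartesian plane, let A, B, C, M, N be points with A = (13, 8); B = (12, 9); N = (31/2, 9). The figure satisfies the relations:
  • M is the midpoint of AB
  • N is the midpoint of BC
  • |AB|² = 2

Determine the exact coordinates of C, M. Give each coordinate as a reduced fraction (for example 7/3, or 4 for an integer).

C = (19, 9)
M = (25/2, 17/2)

1. M_x = 25/2  [2·M = A+B = (13, 8)+(12, 9)]
2. M_y = 17/2  [2·M = A+B = (13, 8)+(12, 9)]
   so M = (25/2, 17/2)
3. C_x = 19  [C = 2·N−B = 2·(31/2, 9)−(12, 9)]
4. C_y = 9  [C = 2·N−B = 2·(31/2, 9)−(12, 9)]
   so C = (19, 9)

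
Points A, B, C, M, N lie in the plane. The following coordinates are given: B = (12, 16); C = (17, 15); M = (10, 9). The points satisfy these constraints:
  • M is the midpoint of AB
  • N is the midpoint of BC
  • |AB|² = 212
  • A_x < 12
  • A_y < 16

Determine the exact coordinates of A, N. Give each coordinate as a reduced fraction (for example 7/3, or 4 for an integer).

A = (8, 2)
N = (29/2, 31/2)

1. A_x = 8  [A = 2·M−B = 2·(10, 9)−(12, 16)]
2. A_y = 2  [A = 2·M−B = 2·(10, 9)−(12, 16)]
   so A = (8, 2)
3. N_x = 29/2  [2·N = B+C = (12, 16)+(17, 15)]
4. N_y = 31/2  [2·N = B+C = (12, 16)+(17, 15)]
   so N = (29/2, 31/2)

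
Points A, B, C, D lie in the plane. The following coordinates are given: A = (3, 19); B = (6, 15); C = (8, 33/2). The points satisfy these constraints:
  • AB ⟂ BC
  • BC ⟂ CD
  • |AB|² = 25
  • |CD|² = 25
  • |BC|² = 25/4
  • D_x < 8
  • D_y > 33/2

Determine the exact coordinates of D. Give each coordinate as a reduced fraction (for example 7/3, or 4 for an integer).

D = (5, 41/2)

1. D_x = 5  [[BC ⟂ CD ⇒ 2x+3/2y-163/4=0] ∩ [|D−(8, 33/2)|²=25]]
2. D_y = 41/2  [[BC ⟂ CD ⇒ 2x+3/2y-163/4=0] ∩ [|D−(8, 33/2)|²=25]]
   so D = (5, 41/2)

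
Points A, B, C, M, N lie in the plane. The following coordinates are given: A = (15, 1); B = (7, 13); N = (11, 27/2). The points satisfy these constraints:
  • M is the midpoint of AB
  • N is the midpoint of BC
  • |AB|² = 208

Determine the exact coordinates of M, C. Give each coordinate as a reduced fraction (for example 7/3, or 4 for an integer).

M = (11, 7)
C = (15, 14)

1. M_x = 11  [2·M = A+B = (15, 1)+(7, 13)]
2. M_y = 7  [2·M = A+B = (15, 1)+(7, 13)]
   so M = (11, 7)
3. C_x = 15  [C = 2·N−B = 2·(11, 27/2)−(7, 13)]
4. C_y = 14  [C = 2·N−B = 2·(11, 27/2)−(7, 13)]
   so C = (15, 14)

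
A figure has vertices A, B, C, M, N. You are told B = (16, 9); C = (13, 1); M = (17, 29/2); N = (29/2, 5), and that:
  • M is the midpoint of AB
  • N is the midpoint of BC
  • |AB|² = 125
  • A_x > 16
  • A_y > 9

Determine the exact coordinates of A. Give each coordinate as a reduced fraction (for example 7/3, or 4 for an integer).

1. A_x = 18  [A = 2·M−B = 2·(17, 29/2)−(16, 9)]
2. A_y = 20  [A = 2·M−B = 2·(17, 29/2)−(16, 9)]
   so A = (18, 20)

A = (18, 20)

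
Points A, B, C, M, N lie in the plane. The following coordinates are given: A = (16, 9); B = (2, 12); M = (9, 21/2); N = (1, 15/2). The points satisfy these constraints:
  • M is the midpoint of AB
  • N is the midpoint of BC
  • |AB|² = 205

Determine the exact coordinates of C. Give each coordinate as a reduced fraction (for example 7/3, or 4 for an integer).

1. C_x = 0  [C = 2·N−B = 2·(1, 15/2)−(2, 12)]
2. C_y = 3  [C = 2·N−B = 2·(1, 15/2)−(2, 12)]
   so C = (0, 3)

C = (0, 3)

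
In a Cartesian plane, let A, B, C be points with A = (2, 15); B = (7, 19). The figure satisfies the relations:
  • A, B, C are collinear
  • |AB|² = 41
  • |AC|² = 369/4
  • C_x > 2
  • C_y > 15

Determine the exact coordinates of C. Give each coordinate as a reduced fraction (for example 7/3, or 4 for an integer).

1. C_x = 19/2  [[A, B, C are collinear ⇒ -4x+5y-67=0] ∩ [|C−(2, 15)|²=369/4]]
2. C_y = 21  [[A, B, C are collinear ⇒ -4x+5y-67=0] ∩ [|C−(2, 15)|²=369/4]]
   so C = (19/2, 21)

C = (19/2, 21)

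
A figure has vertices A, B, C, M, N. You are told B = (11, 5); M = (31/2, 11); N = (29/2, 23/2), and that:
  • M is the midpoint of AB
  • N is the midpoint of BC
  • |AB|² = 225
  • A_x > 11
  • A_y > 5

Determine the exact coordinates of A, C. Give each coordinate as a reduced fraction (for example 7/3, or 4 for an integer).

A = (20, 17)
C = (18, 18)

1. A_x = 20  [A = 2·M−B = 2·(31/2, 11)−(11, 5)]
2. A_y = 17  [A = 2·M−B = 2·(31/2, 11)−(11, 5)]
   so A = (20, 17)
3. C_x = 18  [C = 2·N−B = 2·(29/2, 23/2)−(11, 5)]
4. C_y = 18  [C = 2·N−B = 2·(29/2, 23/2)−(11, 5)]
   so C = (18, 18)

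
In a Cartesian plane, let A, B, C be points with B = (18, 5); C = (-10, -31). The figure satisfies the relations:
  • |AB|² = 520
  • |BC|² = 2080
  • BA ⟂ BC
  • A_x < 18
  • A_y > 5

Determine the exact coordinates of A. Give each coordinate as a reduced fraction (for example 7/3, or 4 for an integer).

A = (0, 19)

1. A_x = 0  [[BA ⟂ BC ⇒ -28x-36y+684=0] ∩ [|A−(18, 5)|²=520]]
2. A_y = 19  [[BA ⟂ BC ⇒ -28x-36y+684=0] ∩ [|A−(18, 5)|²=520]]
   so A = (0, 19)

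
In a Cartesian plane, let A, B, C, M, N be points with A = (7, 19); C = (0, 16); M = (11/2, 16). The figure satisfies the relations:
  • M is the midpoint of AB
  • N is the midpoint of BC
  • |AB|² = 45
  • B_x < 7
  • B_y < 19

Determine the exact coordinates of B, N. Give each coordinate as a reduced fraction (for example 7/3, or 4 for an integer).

1. B_x = 4  [B = 2·M−A = 2·(11/2, 16)−(7, 19)]
2. B_y = 13  [B = 2·M−A = 2·(11/2, 16)−(7, 19)]
   so B = (4, 13)
3. N_x = 2  [2·N = B+C = (4, 13)+(0, 16)]
4. N_y = 29/2  [2·N = B+C = (4, 13)+(0, 16)]
   so N = (2, 29/2)

B = (4, 13)
N = (2, 29/2)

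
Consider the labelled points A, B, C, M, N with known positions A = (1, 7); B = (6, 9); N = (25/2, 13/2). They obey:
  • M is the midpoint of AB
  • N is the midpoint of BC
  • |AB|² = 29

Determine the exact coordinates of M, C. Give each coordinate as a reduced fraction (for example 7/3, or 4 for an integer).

M = (7/2, 8)
C = (19, 4)

1. M_x = 7/2  [2·M = A+B = (1, 7)+(6, 9)]
2. M_y = 8  [2·M = A+B = (1, 7)+(6, 9)]
   so M = (7/2, 8)
3. C_x = 19  [C = 2·N−B = 2·(25/2, 13/2)−(6, 9)]
4. C_y = 4  [C = 2·N−B = 2·(25/2, 13/2)−(6, 9)]
   so C = (19, 4)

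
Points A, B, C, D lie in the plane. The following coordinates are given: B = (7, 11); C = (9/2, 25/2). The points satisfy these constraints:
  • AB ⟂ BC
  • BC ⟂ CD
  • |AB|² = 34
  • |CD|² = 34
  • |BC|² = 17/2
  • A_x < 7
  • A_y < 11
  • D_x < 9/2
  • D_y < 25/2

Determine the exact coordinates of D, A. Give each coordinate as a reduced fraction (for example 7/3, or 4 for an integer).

D = (3/2, 15/2)
A = (4, 6)

1. D_x = 3/2  [[BC ⟂ CD ⇒ -5/2x+3/2y-15/2=0] ∩ [|D−(9/2, 25/2)|²=34]]
2. D_y = 15/2  [[BC ⟂ CD ⇒ -5/2x+3/2y-15/2=0] ∩ [|D−(9/2, 25/2)|²=34]]
   so D = (3/2, 15/2)
3. A_x = 4  [[AB ⟂ BC ⇒ 5/2x-3/2y-1=0] ∩ [|A−(7, 11)|²=34]]
4. A_y = 6  [[AB ⟂ BC ⇒ 5/2x-3/2y-1=0] ∩ [|A−(7, 11)|²=34]]
   so A = (4, 6)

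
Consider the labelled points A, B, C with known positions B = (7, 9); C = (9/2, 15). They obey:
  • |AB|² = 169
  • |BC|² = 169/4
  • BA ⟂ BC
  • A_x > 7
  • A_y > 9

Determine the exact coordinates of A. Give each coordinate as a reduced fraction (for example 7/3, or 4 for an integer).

1. A_x = 19  [[BA ⟂ BC ⇒ -5/2x+6y-73/2=0] ∩ [|A−(7, 9)|²=169]]
2. A_y = 14  [[BA ⟂ BC ⇒ -5/2x+6y-73/2=0] ∩ [|A−(7, 9)|²=169]]
   so A = (19, 14)

A = (19, 14)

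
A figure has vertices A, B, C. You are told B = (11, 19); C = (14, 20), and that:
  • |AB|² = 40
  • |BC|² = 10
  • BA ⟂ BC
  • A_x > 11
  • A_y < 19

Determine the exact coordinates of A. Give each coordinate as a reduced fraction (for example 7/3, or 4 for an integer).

1. A_x = 13  [[BA ⟂ BC ⇒ 3x+1y-52=0] ∩ [|A−(11, 19)|²=40]]
2. A_y = 13  [[BA ⟂ BC ⇒ 3x+1y-52=0] ∩ [|A−(11, 19)|²=40]]
   so A = (13, 13)

A = (13, 13)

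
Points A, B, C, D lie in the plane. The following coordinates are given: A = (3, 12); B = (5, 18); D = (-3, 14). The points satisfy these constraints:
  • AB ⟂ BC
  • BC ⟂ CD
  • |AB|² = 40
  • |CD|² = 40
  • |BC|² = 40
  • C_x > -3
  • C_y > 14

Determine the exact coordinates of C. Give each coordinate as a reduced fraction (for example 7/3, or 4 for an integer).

C = (-1, 20)

1. C_x = -1  [[AB ⟂ BC ⇒ 2x+6y-118=0] ∩ [|C−(-3, 14)|²=40]]
2. C_y = 20  [[AB ⟂ BC ⇒ 2x+6y-118=0] ∩ [|C−(-3, 14)|²=40]]
   so C = (-1, 20)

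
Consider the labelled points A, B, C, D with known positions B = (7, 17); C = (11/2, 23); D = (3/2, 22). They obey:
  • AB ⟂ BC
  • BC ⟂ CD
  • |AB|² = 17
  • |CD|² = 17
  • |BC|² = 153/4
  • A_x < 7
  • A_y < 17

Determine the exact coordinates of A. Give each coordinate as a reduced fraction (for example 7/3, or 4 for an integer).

1. A_x = 3  [[AB ⟂ BC ⇒ 3/2x-6y+183/2=0] ∩ [|A−(7, 17)|²=17]]
2. A_y = 16  [[AB ⟂ BC ⇒ 3/2x-6y+183/2=0] ∩ [|A−(7, 17)|²=17]]
   so A = (3, 16)

A = (3, 16)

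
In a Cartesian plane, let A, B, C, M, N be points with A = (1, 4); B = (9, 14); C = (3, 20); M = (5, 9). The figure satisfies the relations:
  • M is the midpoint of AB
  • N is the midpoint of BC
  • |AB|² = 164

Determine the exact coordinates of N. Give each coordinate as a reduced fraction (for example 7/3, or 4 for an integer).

1. N_x = 6  [2·N = B+C = (9, 14)+(3, 20)]
2. N_y = 17  [2·N = B+C = (9, 14)+(3, 20)]
   so N = (6, 17)

N = (6, 17)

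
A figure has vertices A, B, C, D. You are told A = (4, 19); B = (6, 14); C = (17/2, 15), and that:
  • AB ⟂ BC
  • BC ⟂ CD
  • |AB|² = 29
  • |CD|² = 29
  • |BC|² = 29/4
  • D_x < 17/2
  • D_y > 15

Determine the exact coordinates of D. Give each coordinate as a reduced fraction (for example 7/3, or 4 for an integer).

D = (13/2, 20)

1. D_x = 13/2  [[BC ⟂ CD ⇒ 5/2x+1y-145/4=0] ∩ [|D−(17/2, 15)|²=29]]
2. D_y = 20  [[BC ⟂ CD ⇒ 5/2x+1y-145/4=0] ∩ [|D−(17/2, 15)|²=29]]
   so D = (13/2, 20)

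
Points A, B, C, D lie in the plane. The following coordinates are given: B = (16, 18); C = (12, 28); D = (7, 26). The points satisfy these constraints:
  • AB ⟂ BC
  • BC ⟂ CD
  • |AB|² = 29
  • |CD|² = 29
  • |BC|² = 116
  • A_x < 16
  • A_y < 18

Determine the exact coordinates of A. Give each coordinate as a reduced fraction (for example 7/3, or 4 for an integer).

A = (11, 16)

1. A_x = 11  [[AB ⟂ BC ⇒ 4x-10y+116=0] ∩ [|A−(16, 18)|²=29]]
2. A_y = 16  [[AB ⟂ BC ⇒ 4x-10y+116=0] ∩ [|A−(16, 18)|²=29]]
   so A = (11, 16)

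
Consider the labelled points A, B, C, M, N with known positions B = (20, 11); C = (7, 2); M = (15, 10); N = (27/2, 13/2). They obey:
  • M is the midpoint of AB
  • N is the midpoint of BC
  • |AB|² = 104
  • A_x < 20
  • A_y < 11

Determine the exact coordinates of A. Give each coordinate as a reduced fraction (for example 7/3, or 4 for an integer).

A = (10, 9)

1. A_x = 10  [A = 2·M−B = 2·(15, 10)−(20, 11)]
2. A_y = 9  [A = 2·M−B = 2·(15, 10)−(20, 11)]
   so A = (10, 9)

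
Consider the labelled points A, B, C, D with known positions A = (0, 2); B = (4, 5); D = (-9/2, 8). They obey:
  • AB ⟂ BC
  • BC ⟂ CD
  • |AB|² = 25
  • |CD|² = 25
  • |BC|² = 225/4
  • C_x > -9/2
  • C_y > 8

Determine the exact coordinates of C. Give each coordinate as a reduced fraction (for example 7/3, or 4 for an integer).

C = (-1/2, 11)

1. C_x = -1/2  [[AB ⟂ BC ⇒ 4x+3y-31=0] ∩ [|C−(-9/2, 8)|²=25]]
2. C_y = 11  [[AB ⟂ BC ⇒ 4x+3y-31=0] ∩ [|C−(-9/2, 8)|²=25]]
   so C = (-1/2, 11)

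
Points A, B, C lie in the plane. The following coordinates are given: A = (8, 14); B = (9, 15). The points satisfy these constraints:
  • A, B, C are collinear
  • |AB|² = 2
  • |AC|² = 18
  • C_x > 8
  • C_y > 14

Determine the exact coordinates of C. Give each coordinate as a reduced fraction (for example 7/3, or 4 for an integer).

C = (11, 17)

1. C_x = 11  [[A, B, C are collinear ⇒ -1x+1y-6=0] ∩ [|C−(8, 14)|²=18]]
2. C_y = 17  [[A, B, C are collinear ⇒ -1x+1y-6=0] ∩ [|C−(8, 14)|²=18]]
   so C = (11, 17)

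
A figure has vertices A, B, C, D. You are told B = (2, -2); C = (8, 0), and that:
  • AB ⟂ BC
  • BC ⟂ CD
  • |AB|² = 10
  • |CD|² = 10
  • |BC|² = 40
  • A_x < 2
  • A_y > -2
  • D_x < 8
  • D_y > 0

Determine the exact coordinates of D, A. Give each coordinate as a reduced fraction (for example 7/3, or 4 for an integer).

D = (7, 3)
A = (1, 1)

1. D_x = 7  [[BC ⟂ CD ⇒ 6x+2y-48=0] ∩ [|D−(8, 0)|²=10]]
2. D_y = 3  [[BC ⟂ CD ⇒ 6x+2y-48=0] ∩ [|D−(8, 0)|²=10]]
   so D = (7, 3)
3. A_x = 1  [[AB ⟂ BC ⇒ -6x-2y+8=0] ∩ [|A−(2, -2)|²=10]]
4. A_y = 1  [[AB ⟂ BC ⇒ -6x-2y+8=0] ∩ [|A−(2, -2)|²=10]]
   so A = (1, 1)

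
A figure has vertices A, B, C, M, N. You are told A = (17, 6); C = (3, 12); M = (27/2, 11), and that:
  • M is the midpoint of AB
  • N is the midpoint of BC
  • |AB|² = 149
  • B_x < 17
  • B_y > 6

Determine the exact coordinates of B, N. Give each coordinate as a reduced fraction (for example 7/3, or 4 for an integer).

B = (10, 16)
N = (13/2, 14)

1. B_x = 10  [B = 2·M−A = 2·(27/2, 11)−(17, 6)]
2. B_y = 16  [B = 2·M−A = 2·(27/2, 11)−(17, 6)]
   so B = (10, 16)
3. N_x = 13/2  [2·N = B+C = (10, 16)+(3, 12)]
4. N_y = 14  [2·N = B+C = (10, 16)+(3, 12)]
   so N = (13/2, 14)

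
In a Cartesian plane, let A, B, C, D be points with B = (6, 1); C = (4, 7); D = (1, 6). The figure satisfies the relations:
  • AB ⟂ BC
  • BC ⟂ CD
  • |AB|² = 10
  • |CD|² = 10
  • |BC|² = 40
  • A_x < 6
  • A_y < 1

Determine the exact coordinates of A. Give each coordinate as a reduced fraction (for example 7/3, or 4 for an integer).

1. A_x = 3  [[AB ⟂ BC ⇒ 2x-6y-6=0] ∩ [|A−(6, 1)|²=10]]
2. A_y = 0  [[AB ⟂ BC ⇒ 2x-6y-6=0] ∩ [|A−(6, 1)|²=10]]
   so A = (3, 0)

A = (3, 0)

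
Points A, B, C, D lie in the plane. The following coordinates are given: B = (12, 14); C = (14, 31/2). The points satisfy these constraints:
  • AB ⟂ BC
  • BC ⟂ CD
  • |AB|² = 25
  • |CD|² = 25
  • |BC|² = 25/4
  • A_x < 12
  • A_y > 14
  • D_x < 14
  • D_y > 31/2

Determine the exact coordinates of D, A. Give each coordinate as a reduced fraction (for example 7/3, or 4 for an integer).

1. D_x = 11  [[BC ⟂ CD ⇒ 2x+3/2y-205/4=0] ∩ [|D−(14, 31/2)|²=25]]
2. D_y = 39/2  [[BC ⟂ CD ⇒ 2x+3/2y-205/4=0] ∩ [|D−(14, 31/2)|²=25]]
   so D = (11, 39/2)
3. A_x = 9  [[AB ⟂ BC ⇒ -2x-3/2y+45=0] ∩ [|A−(12, 14)|²=25]]
4. A_y = 18  [[AB ⟂ BC ⇒ -2x-3/2y+45=0] ∩ [|A−(12, 14)|²=25]]
   so A = (9, 18)

D = (11, 39/2)
A = (9, 18)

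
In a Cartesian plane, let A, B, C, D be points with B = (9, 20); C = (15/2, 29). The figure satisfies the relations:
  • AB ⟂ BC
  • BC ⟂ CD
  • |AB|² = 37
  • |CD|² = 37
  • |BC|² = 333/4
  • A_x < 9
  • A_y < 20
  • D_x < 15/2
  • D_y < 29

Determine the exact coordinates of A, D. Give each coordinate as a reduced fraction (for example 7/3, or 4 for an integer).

1. A_x = 3  [[AB ⟂ BC ⇒ 3/2x-9y+333/2=0] ∩ [|A−(9, 20)|²=37]]
2. A_y = 19  [[AB ⟂ BC ⇒ 3/2x-9y+333/2=0] ∩ [|A−(9, 20)|²=37]]
   so A = (3, 19)
3. D_x = 3/2  [[BC ⟂ CD ⇒ -3/2x+9y-999/4=0] ∩ [|D−(15/2, 29)|²=37]]
4. D_y = 28  [[BC ⟂ CD ⇒ -3/2x+9y-999/4=0] ∩ [|D−(15/2, 29)|²=37]]
   so D = (3/2, 28)

A = (3, 19)
D = (3/2, 28)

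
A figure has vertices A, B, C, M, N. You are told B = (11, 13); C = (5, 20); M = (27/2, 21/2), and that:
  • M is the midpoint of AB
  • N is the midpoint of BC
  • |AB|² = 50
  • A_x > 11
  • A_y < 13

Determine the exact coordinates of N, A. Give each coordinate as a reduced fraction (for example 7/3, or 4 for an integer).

1. A_x = 16  [A = 2·M−B = 2·(27/2, 21/2)−(11, 13)]
2. A_y = 8  [A = 2·M−B = 2·(27/2, 21/2)−(11, 13)]
   so A = (16, 8)
3. N_x = 8  [2·N = B+C = (11, 13)+(5, 20)]
4. N_y = 33/2  [2·N = B+C = (11, 13)+(5, 20)]
   so N = (8, 33/2)

N = (8, 33/2)
A = (16, 8)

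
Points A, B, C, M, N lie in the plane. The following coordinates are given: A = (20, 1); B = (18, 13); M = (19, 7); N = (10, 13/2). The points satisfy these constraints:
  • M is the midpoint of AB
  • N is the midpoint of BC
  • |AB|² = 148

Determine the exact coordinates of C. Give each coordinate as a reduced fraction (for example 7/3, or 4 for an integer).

C = (2, 0)

1. C_x = 2  [C = 2·N−B = 2·(10, 13/2)−(18, 13)]
2. C_y = 0  [C = 2·N−B = 2·(10, 13/2)−(18, 13)]
   so C = (2, 0)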